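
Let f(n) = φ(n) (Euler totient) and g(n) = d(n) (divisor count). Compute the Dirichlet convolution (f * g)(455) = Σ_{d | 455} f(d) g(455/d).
(φ * d)(455) = 672

Divisors of 455: [1, 5, 7, 13, 35, 65, 91, 455]. For each d | 455:
  d = 1: φ(1) · d(455/1) = 1 · 8 = 8
  d = 5: φ(5) · d(455/5) = 4 · 4 = 16
  d = 7: φ(7) · d(455/7) = 6 · 4 = 24
  d = 13: φ(13) · d(455/13) = 12 · 4 = 48
  d = 35: φ(35) · d(455/35) = 24 · 2 = 48
  d = 65: φ(65) · d(455/65) = 48 · 2 = 96
  d = 91: φ(91) · d(455/91) = 72 · 2 = 144
  d = 455: φ(455) · d(455/455) = 288 · 1 = 288
Summing: (φ * d)(455) = 8 + 16 + 24 + 48 + 48 + 96 + 144 + 288 = 672.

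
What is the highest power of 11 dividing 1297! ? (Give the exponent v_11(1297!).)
v_11(1297!) = 127

Legendre's formula: v_p(n!) = Σ_{k ≥ 1} ⌊n / p^k⌋. For p = 11, n = 1297, the terms are:
  ⌊1297/11^1⌋ = ⌊1297/11⌋ = 117
  ⌊1297/11^2⌋ = ⌊1297/121⌋ = 10
(the next term ⌊1297/11^3⌋ = 0, terminating the sum). Summing: v_11(1297!) = 117 + 10 = 127.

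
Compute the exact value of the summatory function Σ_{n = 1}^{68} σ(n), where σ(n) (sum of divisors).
Σ_{n ≤ 68} σ(n) = 3825

Compute σ(n) for each 1 ≤ n ≤ 68: σ(1) = 1, σ(2) = 3, σ(3) = 4, σ(4) = 7, σ(5) = 6, σ(6) = 12, σ(7) = 8, σ(8) = 15, σ(9) = 13, σ(10) = 18, σ(11) = 12, σ(12) = 28, σ(13) = 14, σ(14) = 24, σ(15) = 24, σ(16) = 31, σ(17) = 18, σ(18) = 39, σ(19) = 20, σ(20) = 42, σ(21) = 32, σ(22) = 36, σ(23) = 24, σ(24) = 60, σ(25) = 31, σ(26) = 42, σ(27) = 40, σ(28) = 56, σ(29) = 30, σ(30) = 72, σ(31) = 32, σ(32) = 63, σ(33) = 48, σ(34) = 54, σ(35) = 48, σ(36) = 91, σ(37) = 38, σ(38) = 60, σ(39) = 56, σ(40) = 90, σ(41) = 42, σ(42) = 96, σ(43) = 44, σ(44) = 84, σ(45) = 78, σ(46) = 72, σ(47) = 48, σ(48) = 124, σ(49) = 57, σ(50) = 93, σ(51) = 72, σ(52) = 98, σ(53) = 54, σ(54) = 120, σ(55) = 72, σ(56) = 120, σ(57) = 80, σ(58) = 90, σ(59) = 60, σ(60) = 168, σ(61) = 62, σ(62) = 96, σ(63) = 104, σ(64) = 127, σ(65) = 84, σ(66) = 144, σ(67) = 68, σ(68) = 126. Summing all 68 values: 3825. (Average order: Σ_{n ≤ x} σ(n) ~ (π²/12) x². For x = 68, (π²/12)·68² ≈ 3803.09.)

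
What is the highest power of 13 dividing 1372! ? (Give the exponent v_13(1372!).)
v_13(1372!) = 113

Legendre's formula: v_p(n!) = Σ_{k ≥ 1} ⌊n / p^k⌋. For p = 13, n = 1372, the terms are:
  ⌊1372/13^1⌋ = ⌊1372/13⌋ = 105
  ⌊1372/13^2⌋ = ⌊1372/169⌋ = 8
(the next term ⌊1372/13^3⌋ = 0, terminating the sum). Summing: v_13(1372!) = 105 + 8 = 113.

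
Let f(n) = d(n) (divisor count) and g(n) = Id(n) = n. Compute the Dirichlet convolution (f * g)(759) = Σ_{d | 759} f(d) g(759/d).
(d * Id)(759) = 1625

Divisors of 759: [1, 3, 11, 23, 33, 69, 253, 759]. For each d | 759:
  d = 1: d(1) · Id(759/1) = 1 · 759 = 759
  d = 3: d(3) · Id(759/3) = 2 · 253 = 506
  d = 11: d(11) · Id(759/11) = 2 · 69 = 138
  d = 23: d(23) · Id(759/23) = 2 · 33 = 66
  d = 33: d(33) · Id(759/33) = 4 · 23 = 92
  d = 69: d(69) · Id(759/69) = 4 · 11 = 44
  d = 253: d(253) · Id(759/253) = 4 · 3 = 12
  d = 759: d(759) · Id(759/759) = 8 · 1 = 8
Summing: (d * Id)(759) = 759 + 506 + 138 + 66 + 92 + 44 + 12 + 8 = 1625.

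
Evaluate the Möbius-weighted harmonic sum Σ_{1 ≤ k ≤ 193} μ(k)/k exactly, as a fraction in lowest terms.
Σ μ(k)/k = -108331500605437710950785418534567110833343304074627982892699160353081840668/5235852010307657411589875040665398779019326387416343637163262528826681857165

Values of μ(k) for 1 ≤ k ≤ 193: μ(1) = 1, μ(2) = -1, μ(3) = -1, μ(5) = -1, μ(6) = 1, μ(7) = -1, μ(10) = 1, μ(11) = -1, μ(13) = -1, μ(14) = 1, μ(15) = 1, μ(17) = -1, μ(19) = -1, μ(21) = 1, μ(22) = 1, μ(23) = -1, μ(26) = 1, μ(29) = -1, μ(30) = -1, μ(31) = -1, μ(33) = 1, μ(34) = 1, μ(35) = 1, μ(37) = -1, μ(38) = 1, μ(39) = 1, μ(41) = -1, μ(42) = -1, μ(43) = -1, μ(46) = 1, μ(47) = -1, μ(51) = 1, μ(53) = -1, μ(55) = 1, μ(57) = 1, μ(58) = 1, μ(59) = -1, μ(61) = -1, μ(62) = 1, μ(65) = 1, μ(66) = -1, μ(67) = -1, μ(69) = 1, μ(70) = -1, μ(71) = -1, μ(73) = -1, μ(74) = 1, μ(77) = 1, μ(78) = -1, μ(79) = -1, μ(82) = 1, μ(83) = -1, μ(85) = 1, μ(86) = 1, μ(87) = 1, μ(89) = -1, μ(91) = 1, μ(93) = 1, μ(94) = 1, μ(95) = 1, μ(97) = -1, μ(101) = -1, μ(102) = -1, μ(103) = -1, μ(105) = -1, μ(106) = 1, μ(107) = -1, μ(109) = -1, μ(110) = -1, μ(111) = 1, μ(113) = -1, μ(114) = -1, μ(115) = 1, μ(118) = 1, μ(119) = 1, μ(122) = 1, μ(123) = 1, μ(127) = -1, μ(129) = 1, μ(130) = -1, μ(131) = -1, μ(133) = 1, μ(134) = 1, μ(137) = -1, μ(138) = -1, μ(139) = -1, μ(141) = 1, μ(142) = 1, μ(143) = 1, μ(145) = 1, μ(146) = 1, μ(149) = -1, μ(151) = -1, μ(154) = -1, μ(155) = 1, μ(157) = -1, μ(158) = 1, μ(159) = 1, μ(161) = 1, μ(163) = -1, μ(165) = -1, μ(166) = 1, μ(167) = -1, μ(170) = -1, μ(173) = -1, μ(174) = -1, μ(177) = 1, μ(178) = 1, μ(179) = -1, μ(181) = -1, μ(182) = -1, μ(183) = 1, μ(185) = 1, μ(186) = -1, μ(187) = 1, μ(190) = -1, μ(191) = -1, μ(193) = -1, with μ = 0 on non-squarefree integers. Summing μ(k)/k for k where μ(k) ≠ 0 gives -108331500605437710950785418534567110833343304074627982892699160353081840668/5235852010307657411589875040665398779019326387416343637163262528826681857165 ≈ -0.0207. (PNT ⟺ this sum → 0 as n → ∞.)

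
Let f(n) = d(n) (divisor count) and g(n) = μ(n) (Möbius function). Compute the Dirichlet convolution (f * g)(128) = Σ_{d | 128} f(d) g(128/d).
(d * μ)(128) = 1

Divisors of 128: [1, 2, 4, 8, 16, 32, 64, 128]. For each d | 128:
  d = 1: d(1) · μ(128/1) = 1 · 0 = 0
  d = 2: d(2) · μ(128/2) = 2 · 0 = 0
  d = 4: d(4) · μ(128/4) = 3 · 0 = 0
  d = 8: d(8) · μ(128/8) = 4 · 0 = 0
  d = 16: d(16) · μ(128/16) = 5 · 0 = 0
  d = 32: d(32) · μ(128/32) = 6 · 0 = 0
  d = 64: d(64) · μ(128/64) = 7 · -1 = -7
  d = 128: d(128) · μ(128/128) = 8 · 1 = 8
Summing: (d * μ)(128) = 0 + 0 + 0 + 0 + 0 + 0 + -7 + 8 = 1.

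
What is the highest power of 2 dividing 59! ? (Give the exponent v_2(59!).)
v_2(59!) = 54

Legendre's formula: v_p(n!) = Σ_{k ≥ 1} ⌊n / p^k⌋. For p = 2, n = 59, the terms are:
  ⌊59/2^1⌋ = ⌊59/2⌋ = 29
  ⌊59/2^2⌋ = ⌊59/4⌋ = 14
  ⌊59/2^3⌋ = ⌊59/8⌋ = 7
  ⌊59/2^4⌋ = ⌊59/16⌋ = 3
  ⌊59/2^5⌋ = ⌊59/32⌋ = 1
(the next term ⌊59/2^6⌋ = 0, terminating the sum). Summing: v_2(59!) = 29 + 14 + 7 + 3 + 1 = 54.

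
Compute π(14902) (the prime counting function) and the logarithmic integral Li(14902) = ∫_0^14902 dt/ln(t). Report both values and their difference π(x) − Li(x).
π(14902) = 1746;  Li(14902) ≈ 1766.43;  π(x) − Li(x) ≈ -20.43.

Direct count of primes ≤ 14902 gives π(14902) = 1746. Numerical evaluation of the logarithmic integral gives Li(14902) ≈ 1766.43. The difference π(x) − Li(x) ≈ -20.43 is typically negative for small/moderate x (Li(x) overestimates), though Littlewood's theorem shows this sign changes infinitely often.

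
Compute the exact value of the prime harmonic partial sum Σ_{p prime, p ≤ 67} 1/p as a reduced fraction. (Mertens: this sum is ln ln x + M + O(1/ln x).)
Σ 1/p = 13585328068403621603022853/7858321551080267055879090

π(67) = 19, so the primes ≤ 67 are [2, 3, 5, 7, 11, 13, 17, 19, 23, 29, 31, 37, 41, 43, 47, 53, 59, 61, 67]. Summing 1/p over these primes: 13585328068403621603022853/7858321551080267055879090 ≈ 1.7288. Mertens estimate ln ln(67) + 0.2615 ≈ 1.6977.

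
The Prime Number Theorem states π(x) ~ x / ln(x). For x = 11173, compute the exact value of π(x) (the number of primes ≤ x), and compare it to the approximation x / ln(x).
π(11173) = 1354;  x/ln(x) ≈ 1198.66;  relative error ≈ 11.47%.

Directly count primes up to 11173: π(11173) = 1354. The PNT approximation gives 11173/ln(11173) ≈ 11173/9.32126 ≈ 1198.66. Relative error (π(x) − x/ln(x)) / π(x) ≈ 11.47%; the approximation is known to undercount slightly (Li(x) is a better estimate).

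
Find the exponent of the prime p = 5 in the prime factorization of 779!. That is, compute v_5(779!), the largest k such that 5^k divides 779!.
v_5(779!) = 193

Legendre's formula: v_p(n!) = Σ_{k ≥ 1} ⌊n / p^k⌋. For p = 5, n = 779, the terms are:
  ⌊779/5^1⌋ = ⌊779/5⌋ = 155
  ⌊779/5^2⌋ = ⌊779/25⌋ = 31
  ⌊779/5^3⌋ = ⌊779/125⌋ = 6
  ⌊779/5^4⌋ = ⌊779/625⌋ = 1
(the next term ⌊779/5^5⌋ = 0, terminating the sum). Summing: v_5(779!) = 155 + 31 + 6 + 1 = 193.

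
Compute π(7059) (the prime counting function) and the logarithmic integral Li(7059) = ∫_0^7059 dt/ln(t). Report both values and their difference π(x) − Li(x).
π(7059) = 907;  Li(7059) ≈ 920.99;  π(x) − Li(x) ≈ -13.99.

Direct count of primes ≤ 7059 gives π(7059) = 907. Numerical evaluation of the logarithmic integral gives Li(7059) ≈ 920.99. The difference π(x) − Li(x) ≈ -13.99 is typically negative for small/moderate x (Li(x) overestimates), though Littlewood's theorem shows this sign changes infinitely often.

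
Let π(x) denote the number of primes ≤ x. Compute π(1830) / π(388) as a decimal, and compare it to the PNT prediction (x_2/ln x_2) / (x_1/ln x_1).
π(1830)/π(388) = 281/76 ≈ 3.6974;  PNT prediction ≈ 3.7426.

π(388) = 76 and π(1830) = 281, so π(1830)/π(388) ≈ 3.6974. The PNT-predicted ratio is (1830/ln(1830)) / (388/ln(388)) ≈ 3.7426. The two agree to within a few percent, as expected.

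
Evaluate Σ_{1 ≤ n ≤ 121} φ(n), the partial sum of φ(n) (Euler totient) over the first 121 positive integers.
Σ_{n ≤ 121} φ(n) = 4496

Compute φ(n) for each 1 ≤ n ≤ 121: φ(1) = 1, φ(2) = 1, φ(3) = 2, φ(4) = 2, φ(5) = 4, φ(6) = 2, φ(7) = 6, φ(8) = 4, φ(9) = 6, φ(10) = 4, φ(11) = 10, φ(12) = 4, φ(13) = 12, φ(14) = 6, φ(15) = 8, φ(16) = 8, φ(17) = 16, φ(18) = 6, φ(19) = 18, φ(20) = 8, φ(21) = 12, φ(22) = 10, φ(23) = 22, φ(24) = 8, φ(25) = 20, φ(26) = 12, φ(27) = 18, φ(28) = 12, φ(29) = 28, φ(30) = 8, φ(31) = 30, φ(32) = 16, φ(33) = 20, φ(34) = 16, φ(35) = 24, φ(36) = 12, φ(37) = 36, φ(38) = 18, φ(39) = 24, φ(40) = 16, φ(41) = 40, φ(42) = 12, φ(43) = 42, φ(44) = 20, φ(45) = 24, φ(46) = 22, φ(47) = 46, φ(48) = 16, φ(49) = 42, φ(50) = 20, φ(51) = 32, φ(52) = 24, φ(53) = 52, φ(54) = 18, φ(55) = 40, φ(56) = 24, φ(57) = 36, φ(58) = 28, φ(59) = 58, φ(60) = 16, φ(61) = 60, φ(62) = 30, φ(63) = 36, φ(64) = 32, φ(65) = 48, φ(66) = 20, φ(67) = 66, φ(68) = 32, φ(69) = 44, φ(70) = 24, φ(71) = 70, φ(72) = 24, φ(73) = 72, φ(74) = 36, φ(75) = 40, φ(76) = 36, φ(77) = 60, φ(78) = 24, φ(79) = 78, φ(80) = 32, φ(81) = 54, φ(82) = 40, φ(83) = 82, φ(84) = 24, φ(85) = 64, φ(86) = 42, φ(87) = 56, φ(88) = 40, φ(89) = 88, φ(90) = 24, φ(91) = 72, φ(92) = 44, φ(93) = 60, φ(94) = 46, φ(95) = 72, φ(96) = 32, φ(97) = 96, φ(98) = 42, φ(99) = 60, φ(100) = 40, φ(101) = 100, φ(102) = 32, φ(103) = 102, φ(104) = 48, φ(105) = 48, φ(106) = 52, φ(107) = 106, φ(108) = 36, φ(109) = 108, φ(110) = 40, φ(111) = 72, φ(112) = 48, φ(113) = 112, φ(114) = 36, φ(115) = 88, φ(116) = 56, φ(117) = 72, φ(118) = 58, φ(119) = 96, φ(120) = 32, φ(121) = 110. Summing all 121 values: 4496. (Average order: Σ_{n ≤ x} φ(n) ~ (3/π²) x². For x = 121, (3/π²)·121² ≈ 4450.33.)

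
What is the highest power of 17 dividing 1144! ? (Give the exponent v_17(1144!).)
v_17(1144!) = 70

Legendre's formula: v_p(n!) = Σ_{k ≥ 1} ⌊n / p^k⌋. For p = 17, n = 1144, the terms are:
  ⌊1144/17^1⌋ = ⌊1144/17⌋ = 67
  ⌊1144/17^2⌋ = ⌊1144/289⌋ = 3
(the next term ⌊1144/17^3⌋ = 0, terminating the sum). Summing: v_17(1144!) = 67 + 3 = 70.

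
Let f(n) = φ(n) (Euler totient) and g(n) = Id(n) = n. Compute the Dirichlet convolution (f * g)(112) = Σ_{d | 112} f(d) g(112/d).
(φ * Id)(112) = 624

Divisors of 112: [1, 2, 4, 7, 8, 14, 16, 28, 56, 112]. For each d | 112:
  d = 1: φ(1) · Id(112/1) = 1 · 112 = 112
  d = 2: φ(2) · Id(112/2) = 1 · 56 = 56
  d = 4: φ(4) · Id(112/4) = 2 · 28 = 56
  d = 7: φ(7) · Id(112/7) = 6 · 16 = 96
  d = 8: φ(8) · Id(112/8) = 4 · 14 = 56
  d = 14: φ(14) · Id(112/14) = 6 · 8 = 48
  d = 16: φ(16) · Id(112/16) = 8 · 7 = 56
  d = 28: φ(28) · Id(112/28) = 12 · 4 = 48
  d = 56: φ(56) · Id(112/56) = 24 · 2 = 48
  d = 112: φ(112) · Id(112/112) = 48 · 1 = 48
Summing: (φ * Id)(112) = 112 + 56 + 56 + 96 + 56 + 48 + 56 + 48 + 48 + 48 = 624.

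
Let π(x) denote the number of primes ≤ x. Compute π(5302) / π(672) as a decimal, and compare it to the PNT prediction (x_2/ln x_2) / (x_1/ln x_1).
π(5302)/π(672) = 702/121 ≈ 5.8017;  PNT prediction ≈ 5.9895.

π(672) = 121 and π(5302) = 702, so π(5302)/π(672) ≈ 5.8017. The PNT-predicted ratio is (5302/ln(5302)) / (672/ln(672)) ≈ 5.9895. The two agree to within a few percent, as expected.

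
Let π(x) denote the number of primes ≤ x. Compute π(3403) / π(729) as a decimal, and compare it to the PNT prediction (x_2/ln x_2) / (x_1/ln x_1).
π(3403)/π(729) = 478/129 ≈ 3.7054;  PNT prediction ≈ 3.7836.

π(729) = 129 and π(3403) = 478, so π(3403)/π(729) ≈ 3.7054. The PNT-predicted ratio is (3403/ln(3403)) / (729/ln(729)) ≈ 3.7836. The two agree to within a few percent, as expected.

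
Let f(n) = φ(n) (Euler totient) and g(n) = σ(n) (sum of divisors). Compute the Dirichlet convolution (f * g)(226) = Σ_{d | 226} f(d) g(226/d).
(φ * σ)(226) = 904

Divisors of 226: [1, 2, 113, 226]. For each d | 226:
  d = 1: φ(1) · σ(226/1) = 1 · 342 = 342
  d = 2: φ(2) · σ(226/2) = 1 · 114 = 114
  d = 113: φ(113) · σ(226/113) = 112 · 3 = 336
  d = 226: φ(226) · σ(226/226) = 112 · 1 = 112
Summing: (φ * σ)(226) = 342 + 114 + 336 + 112 = 904.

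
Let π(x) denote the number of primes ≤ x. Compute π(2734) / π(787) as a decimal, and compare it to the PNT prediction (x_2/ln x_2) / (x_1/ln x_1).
π(2734)/π(787) = 399/138 ≈ 2.8913;  PNT prediction ≈ 2.9273.

π(787) = 138 and π(2734) = 399, so π(2734)/π(787) ≈ 2.8913. The PNT-predicted ratio is (2734/ln(2734)) / (787/ln(787)) ≈ 2.9273. The two agree to within a few percent, as expected.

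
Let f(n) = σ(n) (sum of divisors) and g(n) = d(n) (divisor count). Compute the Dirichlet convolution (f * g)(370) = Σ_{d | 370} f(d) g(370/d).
(σ * d)(370) = 1600

Divisors of 370: [1, 2, 5, 10, 37, 74, 185, 370]. For each d | 370:
  d = 1: σ(1) · d(370/1) = 1 · 8 = 8
  d = 2: σ(2) · d(370/2) = 3 · 4 = 12
  d = 5: σ(5) · d(370/5) = 6 · 4 = 24
  d = 10: σ(10) · d(370/10) = 18 · 2 = 36
  d = 37: σ(37) · d(370/37) = 38 · 4 = 152
  d = 74: σ(74) · d(370/74) = 114 · 2 = 228
  d = 185: σ(185) · d(370/185) = 228 · 2 = 456
  d = 370: σ(370) · d(370/370) = 684 · 1 = 684
Summing: (σ * d)(370) = 8 + 12 + 24 + 36 + 152 + 228 + 456 + 684 = 1600.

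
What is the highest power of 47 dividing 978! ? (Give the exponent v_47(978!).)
v_47(978!) = 20

Legendre's formula: v_p(n!) = Σ_{k ≥ 1} ⌊n / p^k⌋. For p = 47, n = 978, the terms are:
  ⌊978/47^1⌋ = ⌊978/47⌋ = 20
(the next term ⌊978/47^2⌋ = 0, terminating the sum). Summing: v_47(978!) = 20 = 20.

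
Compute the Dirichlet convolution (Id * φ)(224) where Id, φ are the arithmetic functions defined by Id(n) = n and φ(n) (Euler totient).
(Id * φ)(224) = 1456

Divisors of 224: [1, 2, 4, 7, 8, 14, 16, 28, 32, 56, 112, 224]. For each d | 224:
  d = 1: Id(1) · φ(224/1) = 1 · 96 = 96
  d = 2: Id(2) · φ(224/2) = 2 · 48 = 96
  d = 4: Id(4) · φ(224/4) = 4 · 24 = 96
  d = 7: Id(7) · φ(224/7) = 7 · 16 = 112
  d = 8: Id(8) · φ(224/8) = 8 · 12 = 96
  d = 14: Id(14) · φ(224/14) = 14 · 8 = 112
  d = 16: Id(16) · φ(224/16) = 16 · 6 = 96
  d = 28: Id(28) · φ(224/28) = 28 · 4 = 112
  d = 32: Id(32) · φ(224/32) = 32 · 6 = 192
  d = 56: Id(56) · φ(224/56) = 56 · 2 = 112
  d = 112: Id(112) · φ(224/112) = 112 · 1 = 112
  d = 224: Id(224) · φ(224/224) = 224 · 1 = 224
Summing: (Id * φ)(224) = 96 + 96 + 96 + 112 + 96 + 112 + 96 + 112 + 192 + 112 + 112 + 224 = 1456.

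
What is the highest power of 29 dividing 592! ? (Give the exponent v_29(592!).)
v_29(592!) = 20

Legendre's formula: v_p(n!) = Σ_{k ≥ 1} ⌊n / p^k⌋. For p = 29, n = 592, the terms are:
  ⌊592/29^1⌋ = ⌊592/29⌋ = 20
(the next term ⌊592/29^2⌋ = 0, terminating the sum). Summing: v_29(592!) = 20 = 20.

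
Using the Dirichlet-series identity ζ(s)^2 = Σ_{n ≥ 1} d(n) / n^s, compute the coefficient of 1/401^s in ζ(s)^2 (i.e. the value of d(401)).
d(401) = 2

ζ(s)^2 = (Σ 1/m^s)(Σ 1/k^s). The coefficient of 1/n^s in the product is the number of ordered pairs (m, k) with mk = n, which equals d(n). For n = 401, divisors are [1, 401], so d(401) = 2.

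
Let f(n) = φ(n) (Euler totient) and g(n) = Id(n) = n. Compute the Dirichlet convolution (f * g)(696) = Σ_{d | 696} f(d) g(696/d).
(φ * Id)(696) = 5700

Divisors of 696: [1, 2, 3, 4, 6, 8, 12, 24, 29, 58, 87, 116, 174, 232, 348, 696]. For each d | 696:
  d = 1: φ(1) · Id(696/1) = 1 · 696 = 696
  d = 2: φ(2) · Id(696/2) = 1 · 348 = 348
  d = 3: φ(3) · Id(696/3) = 2 · 232 = 464
  d = 4: φ(4) · Id(696/4) = 2 · 174 = 348
  d = 6: φ(6) · Id(696/6) = 2 · 116 = 232
  d = 8: φ(8) · Id(696/8) = 4 · 87 = 348
  d = 12: φ(12) · Id(696/12) = 4 · 58 = 232
  d = 24: φ(24) · Id(696/24) = 8 · 29 = 232
  d = 29: φ(29) · Id(696/29) = 28 · 24 = 672
  d = 58: φ(58) · Id(696/58) = 28 · 12 = 336
  d = 87: φ(87) · Id(696/87) = 56 · 8 = 448
  d = 116: φ(116) · Id(696/116) = 56 · 6 = 336
  d = 174: φ(174) · Id(696/174) = 56 · 4 = 224
  d = 232: φ(232) · Id(696/232) = 112 · 3 = 336
  d = 348: φ(348) · Id(696/348) = 112 · 2 = 224
  d = 696: φ(696) · Id(696/696) = 224 · 1 = 224
Summing: (φ * Id)(696) = 696 + 348 + 464 + 348 + 232 + 348 + 232 + 232 + 672 + 336 + 448 + 336 + 224 + 336 + 224 + 224 = 5700.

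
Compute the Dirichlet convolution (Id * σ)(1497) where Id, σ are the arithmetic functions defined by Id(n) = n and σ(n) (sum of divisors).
(Id * σ)(1497) = 6993

Divisors of 1497: [1, 3, 499, 1497]. For each d | 1497:
  d = 1: Id(1) · σ(1497/1) = 1 · 2000 = 2000
  d = 3: Id(3) · σ(1497/3) = 3 · 500 = 1500
  d = 499: Id(499) · σ(1497/499) = 499 · 4 = 1996
  d = 1497: Id(1497) · σ(1497/1497) = 1497 · 1 = 1497
Summing: (Id * σ)(1497) = 2000 + 1500 + 1996 + 1497 = 6993.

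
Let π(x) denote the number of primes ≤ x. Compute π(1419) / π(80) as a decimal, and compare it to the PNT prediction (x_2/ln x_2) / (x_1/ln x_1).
π(1419)/π(80) = 223/22 ≈ 10.1364;  PNT prediction ≈ 10.7095.

π(80) = 22 and π(1419) = 223, so π(1419)/π(80) ≈ 10.1364. The PNT-predicted ratio is (1419/ln(1419)) / (80/ln(80)) ≈ 10.7095. The two agree to within a few percent, as expected.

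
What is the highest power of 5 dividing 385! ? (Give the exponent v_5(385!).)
v_5(385!) = 95

Legendre's formula: v_p(n!) = Σ_{k ≥ 1} ⌊n / p^k⌋. For p = 5, n = 385, the terms are:
  ⌊385/5^1⌋ = ⌊385/5⌋ = 77
  ⌊385/5^2⌋ = ⌊385/25⌋ = 15
  ⌊385/5^3⌋ = ⌊385/125⌋ = 3
(the next term ⌊385/5^4⌋ = 0, terminating the sum). Summing: v_5(385!) = 77 + 15 + 3 = 95.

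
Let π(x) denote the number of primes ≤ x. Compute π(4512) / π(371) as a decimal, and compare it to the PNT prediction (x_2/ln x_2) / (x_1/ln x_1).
π(4512)/π(371) = 611/73 ≈ 8.3699;  PNT prediction ≈ 8.5509.

π(371) = 73 and π(4512) = 611, so π(4512)/π(371) ≈ 8.3699. The PNT-predicted ratio is (4512/ln(4512)) / (371/ln(371)) ≈ 8.5509. The two agree to within a few percent, as expected.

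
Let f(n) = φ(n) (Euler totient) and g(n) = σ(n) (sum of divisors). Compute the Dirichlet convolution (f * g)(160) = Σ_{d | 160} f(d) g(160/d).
(φ * σ)(160) = 1920

Divisors of 160: [1, 2, 4, 5, 8, 10, 16, 20, 32, 40, 80, 160]. For each d | 160:
  d = 1: φ(1) · σ(160/1) = 1 · 378 = 378
  d = 2: φ(2) · σ(160/2) = 1 · 186 = 186
  d = 4: φ(4) · σ(160/4) = 2 · 90 = 180
  d = 5: φ(5) · σ(160/5) = 4 · 63 = 252
  d = 8: φ(8) · σ(160/8) = 4 · 42 = 168
  d = 10: φ(10) · σ(160/10) = 4 · 31 = 124
  d = 16: φ(16) · σ(160/16) = 8 · 18 = 144
  d = 20: φ(20) · σ(160/20) = 8 · 15 = 120
  d = 32: φ(32) · σ(160/32) = 16 · 6 = 96
  d = 40: φ(40) · σ(160/40) = 16 · 7 = 112
  d = 80: φ(80) · σ(160/80) = 32 · 3 = 96
  d = 160: φ(160) · σ(160/160) = 64 · 1 = 64
Summing: (φ * σ)(160) = 378 + 186 + 180 + 252 + 168 + 124 + 144 + 120 + 96 + 112 + 96 + 64 = 1920.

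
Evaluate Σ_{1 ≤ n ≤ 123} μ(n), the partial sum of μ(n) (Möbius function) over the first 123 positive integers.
Σ_{n ≤ 123} μ(n) = -1

Compute μ(n) for each 1 ≤ n ≤ 123: μ(1) = 1, μ(2) = -1, μ(3) = -1, μ(4) = 0, μ(5) = -1, μ(6) = 1, μ(7) = -1, μ(8) = 0, μ(9) = 0, μ(10) = 1, μ(11) = -1, μ(12) = 0, μ(13) = -1, μ(14) = 1, μ(15) = 1, μ(16) = 0, μ(17) = -1, μ(18) = 0, μ(19) = -1, μ(20) = 0, μ(21) = 1, μ(22) = 1, μ(23) = -1, μ(24) = 0, μ(25) = 0, μ(26) = 1, μ(27) = 0, μ(28) = 0, μ(29) = -1, μ(30) = -1, μ(31) = -1, μ(32) = 0, μ(33) = 1, μ(34) = 1, μ(35) = 1, μ(36) = 0, μ(37) = -1, μ(38) = 1, μ(39) = 1, μ(40) = 0, μ(41) = -1, μ(42) = -1, μ(43) = -1, μ(44) = 0, μ(45) = 0, μ(46) = 1, μ(47) = -1, μ(48) = 0, μ(49) = 0, μ(50) = 0, μ(51) = 1, μ(52) = 0, μ(53) = -1, μ(54) = 0, μ(55) = 1, μ(56) = 0, μ(57) = 1, μ(58) = 1, μ(59) = -1, μ(60) = 0, μ(61) = -1, μ(62) = 1, μ(63) = 0, μ(64) = 0, μ(65) = 1, μ(66) = -1, μ(67) = -1, μ(68) = 0, μ(69) = 1, μ(70) = -1, μ(71) = -1, μ(72) = 0, μ(73) = -1, μ(74) = 1, μ(75) = 0, μ(76) = 0, μ(77) = 1, μ(78) = -1, μ(79) = -1, μ(80) = 0, μ(81) = 0, μ(82) = 1, μ(83) = -1, μ(84) = 0, μ(85) = 1, μ(86) = 1, μ(87) = 1, μ(88) = 0, μ(89) = -1, μ(90) = 0, μ(91) = 1, μ(92) = 0, μ(93) = 1, μ(94) = 1, μ(95) = 1, μ(96) = 0, μ(97) = -1, μ(98) = 0, μ(99) = 0, μ(100) = 0, μ(101) = -1, μ(102) = -1, μ(103) = -1, μ(104) = 0, μ(105) = -1, μ(106) = 1, μ(107) = -1, μ(108) = 0, μ(109) = -1, μ(110) = -1, μ(111) = 1, μ(112) = 0, μ(113) = -1, μ(114) = -1, μ(115) = 1, μ(116) = 0, μ(117) = 0, μ(118) = 1, μ(119) = 1, μ(120) = 0, μ(121) = 0, μ(122) = 1, μ(123) = 1. Summing all 123 values: -1. (Mertens function M(x) = Σ_{n ≤ x} μ(n); on average M(x) should be small (PNT ⟺ M(x) = o(x)).)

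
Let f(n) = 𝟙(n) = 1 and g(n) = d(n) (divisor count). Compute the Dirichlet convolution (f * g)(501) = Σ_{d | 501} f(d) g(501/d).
(𝟙 * d)(501) = 9

Divisors of 501: [1, 3, 167, 501]. For each d | 501:
  d = 1: 𝟙(1) · d(501/1) = 1 · 4 = 4
  d = 3: 𝟙(3) · d(501/3) = 1 · 2 = 2
  d = 167: 𝟙(167) · d(501/167) = 1 · 2 = 2
  d = 501: 𝟙(501) · d(501/501) = 1 · 1 = 1
Summing: (𝟙 * d)(501) = 4 + 2 + 2 + 1 = 9.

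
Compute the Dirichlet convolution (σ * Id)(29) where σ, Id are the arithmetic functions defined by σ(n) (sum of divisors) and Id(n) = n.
(σ * Id)(29) = 59

Divisors of 29: [1, 29]. For each d | 29:
  d = 1: σ(1) · Id(29/1) = 1 · 29 = 29
  d = 29: σ(29) · Id(29/29) = 30 · 1 = 30
Summing: (σ * Id)(29) = 29 + 30 = 59.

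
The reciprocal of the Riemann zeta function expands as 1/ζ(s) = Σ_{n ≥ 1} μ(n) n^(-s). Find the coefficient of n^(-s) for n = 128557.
μ(128557) = 1

Factor n = 128557 = 11 · 13 · 29 · 31. μ(n) = 0 if any exponent ≥ 2 (not squarefree); otherwise μ(n) = (−1)^{ω(n)} where ω(n) is the number of distinct prime factors. Applying: μ(128557) = 1.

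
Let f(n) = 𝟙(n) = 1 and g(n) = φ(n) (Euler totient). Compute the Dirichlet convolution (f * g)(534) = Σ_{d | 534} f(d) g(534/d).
(𝟙 * φ)(534) = 534

Divisors of 534: [1, 2, 3, 6, 89, 178, 267, 534]. For each d | 534:
  d = 1: 𝟙(1) · φ(534/1) = 1 · 176 = 176
  d = 2: 𝟙(2) · φ(534/2) = 1 · 176 = 176
  d = 3: 𝟙(3) · φ(534/3) = 1 · 88 = 88
  d = 6: 𝟙(6) · φ(534/6) = 1 · 88 = 88
  d = 89: 𝟙(89) · φ(534/89) = 1 · 2 = 2
  d = 178: 𝟙(178) · φ(534/178) = 1 · 2 = 2
  d = 267: 𝟙(267) · φ(534/267) = 1 · 1 = 1
  d = 534: 𝟙(534) · φ(534/534) = 1 · 1 = 1
Summing: (𝟙 * φ)(534) = 176 + 176 + 88 + 88 + 2 + 2 + 1 + 1 = 534.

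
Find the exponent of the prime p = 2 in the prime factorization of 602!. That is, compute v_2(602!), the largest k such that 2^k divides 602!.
v_2(602!) = 597

Legendre's formula: v_p(n!) = Σ_{k ≥ 1} ⌊n / p^k⌋. For p = 2, n = 602, the terms are:
  ⌊602/2^1⌋ = ⌊602/2⌋ = 301
  ⌊602/2^2⌋ = ⌊602/4⌋ = 150
  ⌊602/2^3⌋ = ⌊602/8⌋ = 75
  ⌊602/2^4⌋ = ⌊602/16⌋ = 37
  ⌊602/2^5⌋ = ⌊602/32⌋ = 18
  ⌊602/2^6⌋ = ⌊602/64⌋ = 9
  ⌊602/2^7⌋ = ⌊602/128⌋ = 4
  ⌊602/2^8⌋ = ⌊602/256⌋ = 2
  ⌊602/2^9⌋ = ⌊602/512⌋ = 1
(the next term ⌊602/2^10⌋ = 0, terminating the sum). Summing: v_2(602!) = 301 + 150 + 75 + 37 + 18 + 9 + 4 + 2 + 1 = 597.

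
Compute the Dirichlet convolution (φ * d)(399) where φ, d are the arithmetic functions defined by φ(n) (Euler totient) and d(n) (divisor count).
(φ * d)(399) = 640

Divisors of 399: [1, 3, 7, 19, 21, 57, 133, 399]. For each d | 399:
  d = 1: φ(1) · d(399/1) = 1 · 8 = 8
  d = 3: φ(3) · d(399/3) = 2 · 4 = 8
  d = 7: φ(7) · d(399/7) = 6 · 4 = 24
  d = 19: φ(19) · d(399/19) = 18 · 4 = 72
  d = 21: φ(21) · d(399/21) = 12 · 2 = 24
  d = 57: φ(57) · d(399/57) = 36 · 2 = 72
  d = 133: φ(133) · d(399/133) = 108 · 2 = 216
  d = 399: φ(399) · d(399/399) = 216 · 1 = 216
Summing: (φ * d)(399) = 8 + 8 + 24 + 72 + 24 + 72 + 216 + 216 = 640.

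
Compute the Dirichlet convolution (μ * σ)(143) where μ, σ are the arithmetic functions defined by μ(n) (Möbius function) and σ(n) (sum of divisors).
(μ * σ)(143) = 143

Divisors of 143: [1, 11, 13, 143]. For each d | 143:
  d = 1: μ(1) · σ(143/1) = 1 · 168 = 168
  d = 11: μ(11) · σ(143/11) = -1 · 14 = -14
  d = 13: μ(13) · σ(143/13) = -1 · 12 = -12
  d = 143: μ(143) · σ(143/143) = 1 · 1 = 1
Summing: (μ * σ)(143) = 168 + -14 + -12 + 1 = 143.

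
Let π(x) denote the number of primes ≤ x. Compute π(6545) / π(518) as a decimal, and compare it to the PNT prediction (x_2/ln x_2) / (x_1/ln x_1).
π(6545)/π(518) = 844/97 ≈ 8.7010;  PNT prediction ≈ 8.9876.

π(518) = 97 and π(6545) = 844, so π(6545)/π(518) ≈ 8.7010. The PNT-predicted ratio is (6545/ln(6545)) / (518/ln(518)) ≈ 8.9876. The two agree to within a few percent, as expected.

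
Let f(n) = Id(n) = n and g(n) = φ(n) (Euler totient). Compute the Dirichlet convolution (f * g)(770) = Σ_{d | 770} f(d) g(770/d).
(Id * φ)(770) = 7371

Divisors of 770: [1, 2, 5, 7, 10, 11, 14, 22, 35, 55, 70, 77, 110, 154, 385, 770]. For each d | 770:
  d = 1: Id(1) · φ(770/1) = 1 · 240 = 240
  d = 2: Id(2) · φ(770/2) = 2 · 240 = 480
  d = 5: Id(5) · φ(770/5) = 5 · 60 = 300
  d = 7: Id(7) · φ(770/7) = 7 · 40 = 280
  d = 10: Id(10) · φ(770/10) = 10 · 60 = 600
  d = 11: Id(11) · φ(770/11) = 11 · 24 = 264
  d = 14: Id(14) · φ(770/14) = 14 · 40 = 560
  d = 22: Id(22) · φ(770/22) = 22 · 24 = 528
  d = 35: Id(35) · φ(770/35) = 35 · 10 = 350
  d = 55: Id(55) · φ(770/55) = 55 · 6 = 330
  d = 70: Id(70) · φ(770/70) = 70 · 10 = 700
  d = 77: Id(77) · φ(770/77) = 77 · 4 = 308
  d = 110: Id(110) · φ(770/110) = 110 · 6 = 660
  d = 154: Id(154) · φ(770/154) = 154 · 4 = 616
  d = 385: Id(385) · φ(770/385) = 385 · 1 = 385
  d = 770: Id(770) · φ(770/770) = 770 · 1 = 770
Summing: (Id * φ)(770) = 240 + 480 + 300 + 280 + 600 + 264 + 560 + 528 + 350 + 330 + 700 + 308 + 660 + 616 + 385 + 770 = 7371.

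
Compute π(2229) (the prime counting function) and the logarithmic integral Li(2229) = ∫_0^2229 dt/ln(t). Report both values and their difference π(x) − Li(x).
π(2229) = 331;  Li(2229) ≈ 344.72;  π(x) − Li(x) ≈ -13.72.

Direct count of primes ≤ 2229 gives π(2229) = 331. Numerical evaluation of the logarithmic integral gives Li(2229) ≈ 344.72. The difference π(x) − Li(x) ≈ -13.72 is typically negative for small/moderate x (Li(x) overestimates), though Littlewood's theorem shows this sign changes infinitely often.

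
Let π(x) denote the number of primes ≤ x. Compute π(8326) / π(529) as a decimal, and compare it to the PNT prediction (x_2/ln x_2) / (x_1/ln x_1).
π(8326)/π(529) = 1044/99 ≈ 10.5455;  PNT prediction ≈ 10.9337.

π(529) = 99 and π(8326) = 1044, so π(8326)/π(529) ≈ 10.5455. The PNT-predicted ratio is (8326/ln(8326)) / (529/ln(529)) ≈ 10.9337. The two agree to within a few percent, as expected.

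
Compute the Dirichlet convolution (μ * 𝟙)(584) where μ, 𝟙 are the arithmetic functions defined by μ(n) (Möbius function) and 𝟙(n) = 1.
(μ * 𝟙)(584) = 0

Divisors of 584: [1, 2, 4, 8, 73, 146, 292, 584]. For each d | 584:
  d = 1: μ(1) · 𝟙(584/1) = 1 · 1 = 1
  d = 2: μ(2) · 𝟙(584/2) = -1 · 1 = -1
  d = 4: μ(4) · 𝟙(584/4) = 0 · 1 = 0
  d = 8: μ(8) · 𝟙(584/8) = 0 · 1 = 0
  d = 73: μ(73) · 𝟙(584/73) = -1 · 1 = -1
  d = 146: μ(146) · 𝟙(584/146) = 1 · 1 = 1
  d = 292: μ(292) · 𝟙(584/292) = 0 · 1 = 0
  d = 584: μ(584) · 𝟙(584/584) = 0 · 1 = 0
Summing: (μ * 𝟙)(584) = 1 + -1 + 0 + 0 + -1 + 1 + 0 + 0 = 0.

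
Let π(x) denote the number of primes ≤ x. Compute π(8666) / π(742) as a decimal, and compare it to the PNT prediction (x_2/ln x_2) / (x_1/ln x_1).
π(8666)/π(742) = 1078/131 ≈ 8.2290;  PNT prediction ≈ 8.5134.

π(742) = 131 and π(8666) = 1078, so π(8666)/π(742) ≈ 8.2290. The PNT-predicted ratio is (8666/ln(8666)) / (742/ln(742)) ≈ 8.5134. The two agree to within a few percent, as expected.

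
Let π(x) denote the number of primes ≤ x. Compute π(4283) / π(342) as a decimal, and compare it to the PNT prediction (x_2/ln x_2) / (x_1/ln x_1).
π(4283)/π(342) = 588/68 ≈ 8.6471;  PNT prediction ≈ 8.7381.

π(342) = 68 and π(4283) = 588, so π(4283)/π(342) ≈ 8.6471. The PNT-predicted ratio is (4283/ln(4283)) / (342/ln(342)) ≈ 8.7381. The two agree to within a few percent, as expected.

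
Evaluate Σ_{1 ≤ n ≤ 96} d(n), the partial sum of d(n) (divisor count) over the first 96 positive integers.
Σ_{n ≤ 96} d(n) = 459

Compute d(n) for each 1 ≤ n ≤ 96: d(1) = 1, d(2) = 2, d(3) = 2, d(4) = 3, d(5) = 2, d(6) = 4, d(7) = 2, d(8) = 4, d(9) = 3, d(10) = 4, d(11) = 2, d(12) = 6, d(13) = 2, d(14) = 4, d(15) = 4, d(16) = 5, d(17) = 2, d(18) = 6, d(19) = 2, d(20) = 6, d(21) = 4, d(22) = 4, d(23) = 2, d(24) = 8, d(25) = 3, d(26) = 4, d(27) = 4, d(28) = 6, d(29) = 2, d(30) = 8, d(31) = 2, d(32) = 6, d(33) = 4, d(34) = 4, d(35) = 4, d(36) = 9, d(37) = 2, d(38) = 4, d(39) = 4, d(40) = 8, d(41) = 2, d(42) = 8, d(43) = 2, d(44) = 6, d(45) = 6, d(46) = 4, d(47) = 2, d(48) = 10, d(49) = 3, d(50) = 6, d(51) = 4, d(52) = 6, d(53) = 2, d(54) = 8, d(55) = 4, d(56) = 8, d(57) = 4, d(58) = 4, d(59) = 2, d(60) = 12, d(61) = 2, d(62) = 4, d(63) = 6, d(64) = 7, d(65) = 4, d(66) = 8, d(67) = 2, d(68) = 6, d(69) = 4, d(70) = 8, d(71) = 2, d(72) = 12, d(73) = 2, d(74) = 4, d(75) = 6, d(76) = 6, d(77) = 4, d(78) = 8, d(79) = 2, d(80) = 10, d(81) = 5, d(82) = 4, d(83) = 2, d(84) = 12, d(85) = 4, d(86) = 4, d(87) = 4, d(88) = 8, d(89) = 2, d(90) = 12, d(91) = 4, d(92) = 6, d(93) = 4, d(94) = 4, d(95) = 4, d(96) = 12. Summing all 96 values: 459. (Dirichlet's divisor formula: Σ_{n ≤ x} d(n) = x ln(x) + (2γ − 1) x + O(√x). For x = 96, the asymptotic estimate is ≈ 453.00.)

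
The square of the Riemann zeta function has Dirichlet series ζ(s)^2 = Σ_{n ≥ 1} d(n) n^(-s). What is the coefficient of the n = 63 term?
d(63) = 6

ζ(s)^2 = (Σ 1/m^s)(Σ 1/k^s). The coefficient of 1/n^s in the product is the number of ordered pairs (m, k) with mk = n, which equals d(n). For n = 63, divisors are [1, 3, 7, 9, 21, 63], so d(63) = 6.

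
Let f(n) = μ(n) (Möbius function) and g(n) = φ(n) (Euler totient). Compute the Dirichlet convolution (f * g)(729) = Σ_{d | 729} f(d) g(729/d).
(μ * φ)(729) = 324

Divisors of 729: [1, 3, 9, 27, 81, 243, 729]. For each d | 729:
  d = 1: μ(1) · φ(729/1) = 1 · 486 = 486
  d = 3: μ(3) · φ(729/3) = -1 · 162 = -162
  d = 9: μ(9) · φ(729/9) = 0 · 54 = 0
  d = 27: μ(27) · φ(729/27) = 0 · 18 = 0
  d = 81: μ(81) · φ(729/81) = 0 · 6 = 0
  d = 243: μ(243) · φ(729/243) = 0 · 2 = 0
  d = 729: μ(729) · φ(729/729) = 0 · 1 = 0
Summing: (μ * φ)(729) = 486 + -162 + 0 + 0 + 0 + 0 + 0 = 324.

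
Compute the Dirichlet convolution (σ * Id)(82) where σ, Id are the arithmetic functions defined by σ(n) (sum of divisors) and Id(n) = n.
(σ * Id)(82) = 415

Divisors of 82: [1, 2, 41, 82]. For each d | 82:
  d = 1: σ(1) · Id(82/1) = 1 · 82 = 82
  d = 2: σ(2) · Id(82/2) = 3 · 41 = 123
  d = 41: σ(41) · Id(82/41) = 42 · 2 = 84
  d = 82: σ(82) · Id(82/82) = 126 · 1 = 126
Summing: (σ * Id)(82) = 82 + 123 + 84 + 126 = 415.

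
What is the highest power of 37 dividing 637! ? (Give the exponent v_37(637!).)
v_37(637!) = 17

Legendre's formula: v_p(n!) = Σ_{k ≥ 1} ⌊n / p^k⌋. For p = 37, n = 637, the terms are:
  ⌊637/37^1⌋ = ⌊637/37⌋ = 17
(the next term ⌊637/37^2⌋ = 0, terminating the sum). Summing: v_37(637!) = 17 = 17.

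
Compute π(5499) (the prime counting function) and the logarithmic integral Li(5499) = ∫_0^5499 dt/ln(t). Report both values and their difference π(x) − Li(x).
π(5499) = 725;  Li(5499) ≈ 742.54;  π(x) − Li(x) ≈ -17.54.

Direct count of primes ≤ 5499 gives π(5499) = 725. Numerical evaluation of the logarithmic integral gives Li(5499) ≈ 742.54. The difference π(x) − Li(x) ≈ -17.54 is typically negative for small/moderate x (Li(x) overestimates), though Littlewood's theorem shows this sign changes infinitely often.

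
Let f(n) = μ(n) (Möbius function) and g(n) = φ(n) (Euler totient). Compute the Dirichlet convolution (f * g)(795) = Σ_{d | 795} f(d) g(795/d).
(μ * φ)(795) = 153

Divisors of 795: [1, 3, 5, 15, 53, 159, 265, 795]. For each d | 795:
  d = 1: μ(1) · φ(795/1) = 1 · 416 = 416
  d = 3: μ(3) · φ(795/3) = -1 · 208 = -208
  d = 5: μ(5) · φ(795/5) = -1 · 104 = -104
  d = 15: μ(15) · φ(795/15) = 1 · 52 = 52
  d = 53: μ(53) · φ(795/53) = -1 · 8 = -8
  d = 159: μ(159) · φ(795/159) = 1 · 4 = 4
  d = 265: μ(265) · φ(795/265) = 1 · 2 = 2
  d = 795: μ(795) · φ(795/795) = -1 · 1 = -1
Summing: (μ * φ)(795) = 416 + -208 + -104 + 52 + -8 + 4 + 2 + -1 = 153.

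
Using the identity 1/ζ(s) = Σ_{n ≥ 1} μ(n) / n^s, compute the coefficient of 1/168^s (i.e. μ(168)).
μ(168) = 0

Factor n = 168 = 2^3 · 3 · 7. μ(n) = 0 if any exponent ≥ 2 (not squarefree); otherwise μ(n) = (−1)^{ω(n)} where ω(n) is the number of distinct prime factors. Applying: μ(168) = 0.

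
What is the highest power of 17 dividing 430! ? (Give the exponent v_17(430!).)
v_17(430!) = 26

Legendre's formula: v_p(n!) = Σ_{k ≥ 1} ⌊n / p^k⌋. For p = 17, n = 430, the terms are:
  ⌊430/17^1⌋ = ⌊430/17⌋ = 25
  ⌊430/17^2⌋ = ⌊430/289⌋ = 1
(the next term ⌊430/17^3⌋ = 0, terminating the sum). Summing: v_17(430!) = 25 + 1 = 26.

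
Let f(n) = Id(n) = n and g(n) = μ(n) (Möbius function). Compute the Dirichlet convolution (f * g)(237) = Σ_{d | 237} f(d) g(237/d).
(Id * μ)(237) = 156

Divisors of 237: [1, 3, 79, 237]. For each d | 237:
  d = 1: Id(1) · μ(237/1) = 1 · 1 = 1
  d = 3: Id(3) · μ(237/3) = 3 · -1 = -3
  d = 79: Id(79) · μ(237/79) = 79 · -1 = -79
  d = 237: Id(237) · μ(237/237) = 237 · 1 = 237
Summing: (Id * μ)(237) = 1 + -3 + -79 + 237 = 156.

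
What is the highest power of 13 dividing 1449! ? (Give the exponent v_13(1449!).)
v_13(1449!) = 119

Legendre's formula: v_p(n!) = Σ_{k ≥ 1} ⌊n / p^k⌋. For p = 13, n = 1449, the terms are:
  ⌊1449/13^1⌋ = ⌊1449/13⌋ = 111
  ⌊1449/13^2⌋ = ⌊1449/169⌋ = 8
(the next term ⌊1449/13^3⌋ = 0, terminating the sum). Summing: v_13(1449!) = 111 + 8 = 119.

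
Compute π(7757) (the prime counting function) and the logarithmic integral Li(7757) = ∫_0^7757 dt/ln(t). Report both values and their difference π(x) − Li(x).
π(7757) = 984;  Li(7757) ≈ 999.33;  π(x) − Li(x) ≈ -15.33.

Direct count of primes ≤ 7757 gives π(7757) = 984. Numerical evaluation of the logarithmic integral gives Li(7757) ≈ 999.33. The difference π(x) − Li(x) ≈ -15.33 is typically negative for small/moderate x (Li(x) overestimates), though Littlewood's theorem shows this sign changes infinitely often.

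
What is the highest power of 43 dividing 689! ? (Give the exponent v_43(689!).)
v_43(689!) = 16

Legendre's formula: v_p(n!) = Σ_{k ≥ 1} ⌊n / p^k⌋. For p = 43, n = 689, the terms are:
  ⌊689/43^1⌋ = ⌊689/43⌋ = 16
(the next term ⌊689/43^2⌋ = 0, terminating the sum). Summing: v_43(689!) = 16 = 16.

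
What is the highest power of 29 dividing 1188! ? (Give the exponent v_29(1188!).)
v_29(1188!) = 41

Legendre's formula: v_p(n!) = Σ_{k ≥ 1} ⌊n / p^k⌋. For p = 29, n = 1188, the terms are:
  ⌊1188/29^1⌋ = ⌊1188/29⌋ = 40
  ⌊1188/29^2⌋ = ⌊1188/841⌋ = 1
(the next term ⌊1188/29^3⌋ = 0, terminating the sum). Summing: v_29(1188!) = 40 + 1 = 41.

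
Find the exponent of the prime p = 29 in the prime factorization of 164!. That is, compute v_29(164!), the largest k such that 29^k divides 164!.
v_29(164!) = 5

Legendre's formula: v_p(n!) = Σ_{k ≥ 1} ⌊n / p^k⌋. For p = 29, n = 164, the terms are:
  ⌊164/29^1⌋ = ⌊164/29⌋ = 5
(the next term ⌊164/29^2⌋ = 0, terminating the sum). Summing: v_29(164!) = 5 = 5.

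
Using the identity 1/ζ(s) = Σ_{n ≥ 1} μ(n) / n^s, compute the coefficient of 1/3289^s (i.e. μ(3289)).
μ(3289) = -1

Factor n = 3289 = 11 · 13 · 23. μ(n) = 0 if any exponent ≥ 2 (not squarefree); otherwise μ(n) = (−1)^{ω(n)} where ω(n) is the number of distinct prime factors. Applying: μ(3289) = -1.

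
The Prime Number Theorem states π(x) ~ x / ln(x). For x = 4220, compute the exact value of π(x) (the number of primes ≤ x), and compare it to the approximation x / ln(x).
π(4220) = 578;  x/ln(x) ≈ 505.54;  relative error ≈ 12.54%.

Directly count primes up to 4220: π(4220) = 578. The PNT approximation gives 4220/ln(4220) ≈ 4220/8.34759 ≈ 505.54. Relative error (π(x) − x/ln(x)) / π(x) ≈ 12.54%; the approximation is known to undercount slightly (Li(x) is a better estimate).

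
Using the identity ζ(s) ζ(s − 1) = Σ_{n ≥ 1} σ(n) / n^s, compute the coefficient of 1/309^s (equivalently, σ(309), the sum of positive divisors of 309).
σ(309) = 416

In the product (Σ m^0/m^s)(Σ k / k^s) = Σ (Σ_{d | n} d) / n^s, the coefficient of 1/n^s is σ(n) = Σ_{d | n} d. For n = 309, divisors are [1, 3, 103, 309]; summing: σ(309) = 416.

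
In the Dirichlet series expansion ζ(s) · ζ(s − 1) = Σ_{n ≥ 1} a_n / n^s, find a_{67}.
σ(67) = 68

In the product (Σ m^0/m^s)(Σ k / k^s) = Σ (Σ_{d | n} d) / n^s, the coefficient of 1/n^s is σ(n) = Σ_{d | n} d. For n = 67, divisors are [1, 67]; summing: σ(67) = 68.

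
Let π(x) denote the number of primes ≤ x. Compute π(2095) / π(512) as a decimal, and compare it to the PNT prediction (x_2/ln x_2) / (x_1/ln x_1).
π(2095)/π(512) = 316/97 ≈ 3.2577;  PNT prediction ≈ 3.3379.

π(512) = 97 and π(2095) = 316, so π(2095)/π(512) ≈ 3.2577. The PNT-predicted ratio is (2095/ln(2095)) / (512/ln(512)) ≈ 3.3379. The two agree to within a few percent, as expected.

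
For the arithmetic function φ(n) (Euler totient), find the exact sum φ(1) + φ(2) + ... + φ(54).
Σ_{n ≤ 54} φ(n) = 900

Compute φ(n) for each 1 ≤ n ≤ 54: φ(1) = 1, φ(2) = 1, φ(3) = 2, φ(4) = 2, φ(5) = 4, φ(6) = 2, φ(7) = 6, φ(8) = 4, φ(9) = 6, φ(10) = 4, φ(11) = 10, φ(12) = 4, φ(13) = 12, φ(14) = 6, φ(15) = 8, φ(16) = 8, φ(17) = 16, φ(18) = 6, φ(19) = 18, φ(20) = 8, φ(21) = 12, φ(22) = 10, φ(23) = 22, φ(24) = 8, φ(25) = 20, φ(26) = 12, φ(27) = 18, φ(28) = 12, φ(29) = 28, φ(30) = 8, φ(31) = 30, φ(32) = 16, φ(33) = 20, φ(34) = 16, φ(35) = 24, φ(36) = 12, φ(37) = 36, φ(38) = 18, φ(39) = 24, φ(40) = 16, φ(41) = 40, φ(42) = 12, φ(43) = 42, φ(44) = 20, φ(45) = 24, φ(46) = 22, φ(47) = 46, φ(48) = 16, φ(49) = 42, φ(50) = 20, φ(51) = 32, φ(52) = 24, φ(53) = 52, φ(54) = 18. Summing all 54 values: 900. (Average order: Σ_{n ≤ x} φ(n) ~ (3/π²) x². For x = 54, (3/π²)·54² ≈ 886.36.)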